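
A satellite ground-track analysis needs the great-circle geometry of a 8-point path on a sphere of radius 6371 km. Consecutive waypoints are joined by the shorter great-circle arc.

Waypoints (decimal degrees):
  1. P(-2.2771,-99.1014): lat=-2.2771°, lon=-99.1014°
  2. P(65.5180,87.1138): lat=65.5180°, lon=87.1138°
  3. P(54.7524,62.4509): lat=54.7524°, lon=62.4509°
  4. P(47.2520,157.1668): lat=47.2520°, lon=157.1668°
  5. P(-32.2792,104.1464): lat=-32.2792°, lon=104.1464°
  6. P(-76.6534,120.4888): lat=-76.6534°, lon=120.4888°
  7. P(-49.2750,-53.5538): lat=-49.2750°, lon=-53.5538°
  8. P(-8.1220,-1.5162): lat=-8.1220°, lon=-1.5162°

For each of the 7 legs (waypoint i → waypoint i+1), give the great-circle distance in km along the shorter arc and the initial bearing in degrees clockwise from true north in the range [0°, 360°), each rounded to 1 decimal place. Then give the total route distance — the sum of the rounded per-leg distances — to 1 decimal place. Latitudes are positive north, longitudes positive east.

Leg 1: dist=12965.7 km, bearing=357.1°
Leg 2: dist=1794.7 km, bearing=240.0°
Leg 3: dist=6162.8 km, bearing=55.2°
Leg 4: dist=10306.9 km, bearing=222.5°
Leg 5: dist=5005.6 km, bearing=174.7°
Leg 6: dist=6006.1 km, bearing=184.8°
Leg 7: dist=6639.4 km, bearing=64.7°
Total: 48881.2 km

Leg 1: φ1=-0.0397429, φ2=1.1435048, Δφ=1.1832477, Δλ=3.2500684 rad; a=sin²(Δφ/2)+cosφ1·cosφ2·sin²(Δλ/2)=0.7239032074; c=2·atan2(√a, √(1-a))=2.035106838; dist=6371·c=12965.666 ≈ 12965.7 km; running total=12965.7 km
Leg 1 bearing: y=sinΔλ·cosφ2=-0.04486502, x=cosφ1·sinφ2-sinφ1·cosφ2·cosΔλ=0.89300422; θ=atan2(y, x)=-2.8762° <0 so +360° → 357.1238° ≈ 357.1°
Leg 2: φ1=1.1435048, φ2=0.9556097, Δφ=-0.1878952, Δλ=-0.4304488 rad; a=sin²(Δφ/2)+cosφ1·cosφ2·sin²(Δλ/2)=0.0197084272; c=2·atan2(√a, √(1-a))=0.281703956; dist=6371·c=1794.736 ≈ 1794.7 km; running total=14760.4 km
Leg 2 bearing: y=sinΔλ·cosφ2=-0.24081613, x=cosφ1·sinφ2-sinφ1·cosφ2·cosΔλ=-0.13887985; θ=atan2(y, x)=-119.9723° <0 so +360° → 240.0277° ≈ 240.0°
Leg 3: φ1=0.9556097, φ2=0.8247030, Δφ=-0.1309067, Δλ=1.6531043 rad; a=sin²(Δφ/2)+cosφ1·cosφ2·sin²(Δλ/2)=0.2162453087; c=2·atan2(√a, √(1-a))=0.967318554; dist=6371·c=6162.787 ≈ 6162.8 km; running total=20923.2 km
Leg 3 bearing: y=sinΔλ·cosφ2=0.67647719, x=cosφ1·sinφ2-sinφ1·cosφ2·cosΔλ=0.46937374; θ=atan2(y, x)=55.2452° ≈ 55.2°
Leg 4: φ1=0.8247030, φ2=-0.5633783, Δφ=-1.3880813, Δλ=-0.9253806 rad; a=sin²(Δφ/2)+cosφ1·cosφ2·sin²(Δλ/2)=0.5234856334; c=2·atan2(√a, √(1-a))=1.617784883; dist=6371·c=10306.907 ≈ 10306.9 km; running total=31230.1 km
Leg 4 bearing: y=sinΔλ·cosφ2=-0.67539211, x=cosφ1·sinφ2-sinφ1·cosφ2·cosΔλ=-0.73596141; θ=atan2(y, x)=-137.4574° <0 so +360° → 222.5426° ≈ 222.5°
Leg 5: φ1=-0.5633783, φ2=-1.3378542, Δφ=-0.7744759, Δλ=0.2852287 rad; a=sin²(Δφ/2)+cosφ1·cosφ2·sin²(Δλ/2)=0.1465487826; c=2·atan2(√a, √(1-a))=0.785687111; dist=6371·c=5005.613 ≈ 5005.6 km; running total=36235.7 km
Leg 5 bearing: y=sinΔλ·cosφ2=0.06495337, x=cosφ1·sinφ2-sinφ1·cosφ2·cosΔλ=-0.70432237; θ=atan2(y, x)=174.7310° ≈ 174.7°
Leg 6: φ1=-1.3378542, φ2=-0.8600110, Δφ=0.4778432, Δλ=-3.0376164 rad; a=sin²(Δφ/2)+cosφ1·cosφ2·sin²(Δλ/2)=0.2062064095; c=2·atan2(√a, √(1-a))=0.942722604; dist=6371·c=6006.086 ≈ 6006.1 km; running total=42241.8 km
Leg 6 bearing: y=sinΔλ·cosφ2=-0.06771497, x=cosφ1·sinφ2-sinφ1·cosφ2·cosΔλ=-0.80632251; θ=atan2(y, x)=-175.1996° <0 so +360° → 184.8004° ≈ 184.8°
Leg 7: φ1=-0.8600110, φ2=-0.1417556, Δφ=0.7182553, Δλ=0.9082275 rad; a=sin²(Δφ/2)+cosφ1·cosφ2·sin²(Δλ/2)=0.2478087864; c=2·atan2(√a, √(1-a))=1.042129724; dist=6371·c=6639.408 ≈ 6639.4 km; running total=48881.2 km
Leg 7 bearing: y=sinΔλ·cosφ2=0.78050640, x=cosφ1·sinφ2-sinφ1·cosφ2·cosΔλ=0.36933471; θ=atan2(y, x)=64.6765° ≈ 64.7°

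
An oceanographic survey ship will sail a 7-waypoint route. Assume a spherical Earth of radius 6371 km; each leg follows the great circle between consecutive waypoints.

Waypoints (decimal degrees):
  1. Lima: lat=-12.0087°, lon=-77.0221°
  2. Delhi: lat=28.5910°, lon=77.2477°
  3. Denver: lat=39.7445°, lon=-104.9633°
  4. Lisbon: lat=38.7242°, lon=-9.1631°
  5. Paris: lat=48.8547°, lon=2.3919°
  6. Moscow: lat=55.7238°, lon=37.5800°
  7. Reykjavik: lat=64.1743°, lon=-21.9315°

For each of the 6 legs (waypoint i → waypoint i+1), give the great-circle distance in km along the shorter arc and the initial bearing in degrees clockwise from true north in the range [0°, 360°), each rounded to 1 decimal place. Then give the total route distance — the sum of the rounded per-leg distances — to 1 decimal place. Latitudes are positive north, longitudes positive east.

Leg 1: dist=16772.5 km, bearing=51.5°
Leg 2: dist=12413.1 km, bearing=1.8°
Leg 3: dist=7801.8 km, bearing=55.6°
Leg 4: dist=1455.8 km, bearing=35.6°
Leg 5: dist=2481.4 km, bearing=58.7°
Leg 6: dist=3307.0 km, bearing=310.8°
Total: 44231.6 km

Leg 1: φ1=-0.2095914, φ2=0.4990071, Δφ=0.7085984, Δλ=2.6925159 rad; a=sin²(Δφ/2)+cosφ1·cosφ2·sin²(Δλ/2)=0.9366275411; c=2·atan2(√a, √(1-a))=2.632639513; dist=6371·c=16772.546 ≈ 16772.5 km; running total=16772.5 km
Leg 1 bearing: y=sinΔλ·cosφ2=0.38119488, x=cosφ1·sinφ2-sinφ1·cosφ2·cosΔλ=0.30350622; θ=atan2(y, x)=51.4733° ≈ 51.5°
Leg 2: φ1=0.4990071, φ2=0.6936724, Δφ=0.1946653, Δλ=-3.1801819 rad; a=sin²(Δφ/2)+cosφ1·cosφ2·sin²(Δλ/2)=0.6843341896; c=2·atan2(√a, √(1-a))=1.948372413; dist=6371·c=12413.081 ≈ 12413.1 km; running total=29185.6 km
Leg 2 bearing: y=sinΔλ·cosφ2=0.02966402, x=cosφ1·sinφ2-sinφ1·cosφ2·cosΔλ=0.92908755; θ=atan2(y, x)=1.8287° ≈ 1.8°
Leg 3: φ1=0.6936724, φ2=0.6758648, Δφ=-0.0178076, Δλ=1.6720289 rad; a=sin²(Δφ/2)+cosφ1·cosφ2·sin²(Δλ/2)=0.3303269244; c=2·atan2(√a, √(1-a))=1.224574611; dist=6371·c=7801.765 ≈ 7801.8 km; running total=36987.4 km
Leg 3 bearing: y=sinΔλ·cosφ2=0.77617208, x=cosφ1·sinφ2-sinφ1·cosφ2·cosΔλ=0.53141424; θ=atan2(y, x)=55.6021° ≈ 55.6°
Leg 4: φ1=0.6758648, φ2=0.8526754, Δφ=0.1768106, Δλ=0.2016728 rad; a=sin²(Δφ/2)+cosφ1·cosφ2·sin²(Δλ/2)=0.0129969838; c=2·atan2(√a, √(1-a))=0.228505445; dist=6371·c=1455.808 ≈ 1455.8 km; running total=38443.2 km
Leg 4 bearing: y=sinΔλ·cosφ2=0.13179715, x=cosφ1·sinφ2-sinφ1·cosφ2·cosΔλ=0.18423289; θ=atan2(y, x)=35.5793° ≈ 35.6°
Leg 5: φ1=0.8526754, φ2=0.9725638, Δφ=0.1198884, Δλ=0.6141482 rad; a=sin²(Δφ/2)+cosφ1·cosφ2·sin²(Δλ/2)=0.0374460274; c=2·atan2(√a, √(1-a))=0.389476544; dist=6371·c=2481.355 ≈ 2481.4 km; running total=40924.6 km
Leg 5 bearing: y=sinΔλ·cosφ2=0.32454121, x=cosφ1·sinφ2-sinφ1·cosφ2·cosΔλ=0.19709971; θ=atan2(y, x)=58.7289° ≈ 58.7°
Leg 6: φ1=0.9725638, φ2=1.1200528, Δφ=0.1474890, Δλ=-1.0386716 rad; a=sin²(Δφ/2)+cosφ1·cosφ2·sin²(Δλ/2)=0.0658604059; c=2·atan2(√a, √(1-a))=0.519073457; dist=6371·c=3307.017 ≈ 3307.0 km; running total=44231.6 km
Leg 6 bearing: y=sinΔλ·cosφ2=-0.37540010, x=cosφ1·sinφ2-sinφ1·cosφ2·cosΔλ=0.32429311; θ=atan2(y, x)=-49.1776° <0 so +360° → 310.8224° ≈ 310.8°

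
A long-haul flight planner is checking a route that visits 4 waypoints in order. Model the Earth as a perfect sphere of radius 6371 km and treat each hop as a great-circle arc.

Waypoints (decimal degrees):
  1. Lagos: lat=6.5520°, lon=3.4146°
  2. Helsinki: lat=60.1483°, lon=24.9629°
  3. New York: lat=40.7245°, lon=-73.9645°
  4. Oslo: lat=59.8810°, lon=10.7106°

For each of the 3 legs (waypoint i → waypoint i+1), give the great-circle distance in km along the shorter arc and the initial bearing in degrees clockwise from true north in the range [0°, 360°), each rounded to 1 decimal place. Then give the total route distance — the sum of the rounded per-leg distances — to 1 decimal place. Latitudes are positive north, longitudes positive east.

Leg 1: dist=6229.1 km, bearing=12.7°
Leg 2: dist=6617.7 km, bearing=299.7°
Leg 3: dist=5910.8 km, bearing=38.6°
Total: 18757.6 km

Leg 1: φ1=0.1143540, φ2=1.0497859, Δφ=0.9354319, Δλ=0.3760888 rad; a=sin²(Δφ/2)+cosφ1·cosφ2·sin²(Δλ/2)=0.2205454984; c=2·atan2(√a, √(1-a))=0.977726787; dist=6371·c=6229.097 ≈ 6229.1 km; running total=6229.1 km
Leg 1 bearing: y=sinΔλ·cosφ2=0.18281881, x=cosφ1·sinφ2-sinφ1·cosφ2·cosΔλ=0.80882508; θ=atan2(y, x)=12.7365° ≈ 12.7°
Leg 2: φ1=1.0497859, φ2=0.7107766, Δφ=-0.3390093, Δλ=-1.7266089 rad; a=sin²(Δφ/2)+cosφ1·cosφ2·sin²(Δλ/2)=0.2463411646; c=2·atan2(√a, √(1-a))=1.038727019; dist=6371·c=6617.730 ≈ 6617.7 km; running total=12846.8 km
Leg 2 bearing: y=sinΔλ·cosφ2=-0.74867459, x=cosφ1·sinφ2-sinφ1·cosφ2·cosΔλ=0.42674951; θ=atan2(y, x)=-60.3166° <0 so +360° → 299.6834° ≈ 299.7°
Leg 3: φ1=0.7107766, φ2=1.0451206, Δφ=0.3343440, Δλ=1.4778593 rad; a=sin²(Δφ/2)+cosφ1·cosφ2·sin²(Δλ/2)=0.2001860422; c=2·atan2(√a, √(1-a))=0.927760242; dist=6371·c=5910.761 ≈ 5910.8 km; running total=18757.6 km
Leg 3 bearing: y=sinΔλ·cosφ2=0.49963208, x=cosφ1·sinφ2-sinφ1·cosφ2·cosΔλ=0.62515130; θ=atan2(y, x)=38.6325° ≈ 38.6°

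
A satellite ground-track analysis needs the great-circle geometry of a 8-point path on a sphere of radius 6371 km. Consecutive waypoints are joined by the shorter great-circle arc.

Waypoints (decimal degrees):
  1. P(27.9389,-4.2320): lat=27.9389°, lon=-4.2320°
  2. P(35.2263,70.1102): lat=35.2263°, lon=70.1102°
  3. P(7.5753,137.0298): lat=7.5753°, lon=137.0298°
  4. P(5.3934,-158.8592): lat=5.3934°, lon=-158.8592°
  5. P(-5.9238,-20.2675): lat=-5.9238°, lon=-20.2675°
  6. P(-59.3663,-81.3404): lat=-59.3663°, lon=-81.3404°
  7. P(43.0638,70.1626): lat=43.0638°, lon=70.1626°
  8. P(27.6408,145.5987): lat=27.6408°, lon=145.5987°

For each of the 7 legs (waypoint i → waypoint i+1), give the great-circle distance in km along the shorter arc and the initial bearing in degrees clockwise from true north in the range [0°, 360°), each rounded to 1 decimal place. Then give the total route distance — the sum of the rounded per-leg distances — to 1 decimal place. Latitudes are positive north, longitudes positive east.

Leg 1: dist=6926.1 km, bearing=62.7°
Leg 2: dist=7431.0 km, bearing=97.3°
Leg 3: dist=7081.5 km, bearing=87.7°
Leg 4: dist=15433.8 km, bearing=92.8°
Leg 5: dist=7838.3 km, bearing=208.2°
Leg 6: dist=17364.4 km, bearing=120.4°
Leg 7: dist=6821.3 km, bearing=77.7°
Total: 68896.4 km

Leg 1: φ1=0.4876258, φ2=0.6148149, Δφ=0.1271891, Δλ=1.2975162 rad; a=sin²(Δφ/2)+cosφ1·cosφ2·sin²(Δλ/2)=0.2674879404; c=2·atan2(√a, √(1-a))=1.087134472; dist=6371·c=6926.134 ≈ 6926.1 km; running total=6926.1 km
Leg 1 bearing: y=sinΔλ·cosφ2=0.78656644, x=cosφ1·sinφ2-sinφ1·cosφ2·cosΔλ=0.40628291; θ=atan2(y, x)=62.6824° ≈ 62.7°
Leg 2: φ1=0.6148149, φ2=0.1322139, Δφ=-0.4826010, Δλ=1.1679674 rad; a=sin²(Δφ/2)+cosφ1·cosφ2·sin²(Δλ/2)=0.3032597589; c=2·atan2(√a, √(1-a))=1.166381910; dist=6371·c=7431.019 ≈ 7431.0 km; running total=14357.1 km
Leg 2 bearing: y=sinΔλ·cosφ2=0.91192671, x=cosφ1·sinφ2-sinφ1·cosφ2·cosΔλ=-0.11645938; θ=atan2(y, x)=97.2777° ≈ 97.3°
Leg 3: φ1=0.1322139, φ2=0.0941326, Δφ=-0.0380813, Δλ=-5.1642373 rad; a=sin²(Δφ/2)+cosφ1·cosφ2·sin²(Δλ/2)=0.2783533499; c=2·atan2(√a, √(1-a))=1.111526963; dist=6371·c=7081.538 ≈ 7081.5 km; running total=21438.6 km
Leg 3 bearing: y=sinΔλ·cosφ2=0.89565873, x=cosφ1·sinφ2-sinφ1·cosφ2·cosΔλ=0.03586773; θ=atan2(y, x)=87.7067° ≈ 87.7°
Leg 4: φ1=0.0941326, φ2=-0.1033898, Δφ=-0.1975224, Δλ=2.4188815 rad; a=sin²(Δφ/2)+cosφ1·cosφ2·sin²(Δλ/2)=0.8762040740; c=2·atan2(√a, √(1-a))=2.422506738; dist=6371·c=15433.790 ≈ 15433.8 km; running total=36872.4 km
Leg 4 bearing: y=sinΔλ·cosφ2=0.65788856, x=cosφ1·sinφ2-sinφ1·cosφ2·cosΔλ=-0.03262859; θ=atan2(y, x)=92.8393° ≈ 92.8°
Leg 5: φ1=-0.1033898, φ2=-1.0361374, Δφ=-0.9327476, Δλ=-1.0659232 rad; a=sin²(Δφ/2)+cosφ1·cosφ2·sin²(Δλ/2)=0.3330235991; c=2·atan2(√a, √(1-a))=1.230302295; dist=6371·c=7838.256 ≈ 7838.3 km; running total=44710.7 km
Leg 5 bearing: y=sinΔλ·cosφ2=-0.44597432, x=cosφ1·sinφ2-sinφ1·cosφ2·cosΔλ=-0.83041100; θ=atan2(y, x)=-151.7619° <0 so +360° → 208.2381° ≈ 208.2°
Leg 6: φ1=-1.0361374, φ2=0.7516051, Δφ=1.7877425, Δλ=2.6442262 rad; a=sin²(Δφ/2)+cosφ1·cosφ2·sin²(Δλ/2)=0.9573446547; c=2·atan2(√a, √(1-a))=2.725534841; dist=6371·c=17364.382 ≈ 17364.4 km; running total=62075.1 km
Leg 6 bearing: y=sinΔλ·cosφ2=0.34857563, x=cosφ1·sinφ2-sinφ1·cosφ2·cosΔλ=-0.20454461; θ=atan2(y, x)=120.4045° ≈ 120.4°
Leg 7: φ1=0.7516051, φ2=0.4824230, Δφ=-0.2691821, Δλ=1.3166083 rad; a=sin²(Δφ/2)+cosφ1·cosφ2·sin²(Δλ/2)=0.2602384310; c=2·atan2(√a, √(1-a))=1.070685110; dist=6371·c=6821.335 ≈ 6821.3 km; running total=68896.4 km
Leg 7 bearing: y=sinΔλ·cosφ2=0.85740838, x=cosφ1·sinφ2-sinφ1·cosφ2·cosΔλ=0.18683798; θ=atan2(y, x)=77.7068° ≈ 77.7°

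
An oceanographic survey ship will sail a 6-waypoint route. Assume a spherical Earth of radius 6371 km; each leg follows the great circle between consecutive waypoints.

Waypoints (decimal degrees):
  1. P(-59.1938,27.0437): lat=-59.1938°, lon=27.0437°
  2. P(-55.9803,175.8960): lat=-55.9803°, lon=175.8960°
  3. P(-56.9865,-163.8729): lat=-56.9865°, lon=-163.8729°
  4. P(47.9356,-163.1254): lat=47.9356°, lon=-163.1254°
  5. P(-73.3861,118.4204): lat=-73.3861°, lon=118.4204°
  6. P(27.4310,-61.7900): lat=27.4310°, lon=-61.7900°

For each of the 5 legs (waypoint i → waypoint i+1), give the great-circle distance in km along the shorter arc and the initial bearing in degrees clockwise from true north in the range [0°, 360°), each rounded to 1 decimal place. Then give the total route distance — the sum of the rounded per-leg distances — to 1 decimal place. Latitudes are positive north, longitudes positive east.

Leg 1: dist=6914.2 km, bearing=160.9°
Leg 2: dist=1242.6 km, bearing=103.6°
Leg 3: dist=11667.0 km, bearing=0.5°
Leg 4: dist=14711.5 km, bearing=202.3°
Leg 5: dist=14905.1 km, bearing=179.7°
Total: 49440.4 km

Leg 1: φ1=-1.0331267, φ2=-0.9770406, Δφ=0.0560862, Δλ=2.5979627 rad; a=sin²(Δφ/2)+cosφ1·cosφ2·sin²(Δλ/2)=0.2666614342; c=2·atan2(√a, √(1-a))=1.085266372; dist=6371·c=6914.232 ≈ 6914.2 km; running total=6914.2 km
Leg 1 bearing: y=sinΔλ·cosφ2=0.28938772, x=cosφ1·sinφ2-sinφ1·cosφ2·cosΔλ=-0.83574350; θ=atan2(y, x)=160.9009° ≈ 160.9°
Leg 2: φ1=-0.9770406, φ2=-0.9946021, Δφ=-0.0175615, Δλ=-5.9300860 rad; a=sin²(Δφ/2)+cosφ1·cosφ2·sin²(Δλ/2)=0.0094800901; c=2·atan2(√a, √(1-a))=0.195040508; dist=6371·c=1242.603 ≈ 1242.6 km; running total=8156.8 km
Leg 2 bearing: y=sinΔλ·cosφ2=0.18840862, x=cosφ1·sinφ2-sinφ1·cosφ2·cosΔλ=-0.04542095; θ=atan2(y, x)=103.5541° ≈ 103.6°
Leg 3: φ1=-0.9946021, φ2=0.8366340, Δφ=1.8312361, Δλ=0.0130463 rad; a=sin²(Δφ/2)+cosφ1·cosφ2·sin²(Δλ/2)=0.6287682933; c=2·atan2(√a, √(1-a))=1.831268252; dist=6371·c=11667.010 ≈ 11667.0 km; running total=19823.8 km
Leg 3 bearing: y=sinΔλ·cosφ2=0.00874035, x=cosφ1·sinφ2-sinφ1·cosφ2·cosΔλ=0.96622902; θ=atan2(y, x)=0.5183° ≈ 0.5°
Leg 4: φ1=0.8366340, φ2=-1.2808291, Δφ=-2.1174631, Δλ=4.9139012 rad; a=sin²(Δφ/2)+cosφ1·cosφ2·sin²(Δλ/2)=0.8365297031; c=2·atan2(√a, √(1-a))=2.309134002; dist=6371·c=14711.493 ≈ 14711.5 km; running total=34535.3 km
Leg 4 bearing: y=sinΔλ·cosφ2=-0.28013525, x=cosφ1·sinφ2-sinφ1·cosφ2·cosΔλ=-0.68448176; θ=atan2(y, x)=-157.7424° <0 so +360° → 202.2576° ≈ 202.3°
Leg 5: φ1=-1.2808291, φ2=0.4787613, Δφ=1.7595903, Δλ=-3.1452648 rad; a=sin²(Δφ/2)+cosφ1·cosφ2·sin²(Δλ/2)=0.8476100794; c=2·atan2(√a, √(1-a))=2.339522470; dist=6371·c=14905.098 ≈ 14905.1 km; running total=49440.4 km
Leg 5 bearing: y=sinΔλ·cosφ2=0.00325929, x=cosφ1·sinφ2-sinφ1·cosφ2·cosΔλ=-0.71878947; θ=atan2(y, x)=179.7402° ≈ 179.7°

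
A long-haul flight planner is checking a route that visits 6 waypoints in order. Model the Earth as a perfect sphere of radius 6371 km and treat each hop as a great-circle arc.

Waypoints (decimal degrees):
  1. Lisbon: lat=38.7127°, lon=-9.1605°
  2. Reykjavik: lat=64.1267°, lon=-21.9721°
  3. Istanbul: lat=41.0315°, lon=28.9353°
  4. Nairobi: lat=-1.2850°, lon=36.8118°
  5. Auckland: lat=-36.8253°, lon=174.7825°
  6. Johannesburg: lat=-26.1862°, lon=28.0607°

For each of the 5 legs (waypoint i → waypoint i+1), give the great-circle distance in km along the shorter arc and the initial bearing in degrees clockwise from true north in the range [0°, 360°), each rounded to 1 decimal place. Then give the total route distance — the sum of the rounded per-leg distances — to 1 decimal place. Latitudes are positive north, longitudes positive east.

Leg 1: φ1=0.6756641, φ2=1.1192221, Δφ=0.4435580, Δλ=-0.2236046 rad; a=sin²(Δφ/2)+cosφ1·cosφ2·sin²(Δλ/2)=0.0526233049; c=2·atan2(√a, √(1-a))=0.462917672; dist=6371·c=2949.248 ≈ 2949.2 km; running total=2949.2 km
Leg 1 bearing: y=sinΔλ·cosφ2=-0.09676605, x=cosφ1·sinφ2-sinφ1·cosφ2·cosΔλ=0.43595034; θ=atan2(y, x)=-12.5148° <0 so +360° → 347.4852° ≈ 347.5°
Leg 2: φ1=1.1192221, φ2=0.7161348, Δφ=-0.4030873, Δλ=0.8885017 rad; a=sin²(Δφ/2)+cosφ1·cosφ2·sin²(Δλ/2)=0.1008772423; c=2·atan2(√a, √(1-a))=0.646419576; dist=6371·c=4118.339 ≈ 4118.3 km; running total=7067.5 km
Leg 2 bearing: y=sinΔλ·cosφ2=0.58547110, x=cosφ1·sinφ2-sinφ1·cosφ2·cosΔλ=-0.14151922; θ=atan2(y, x)=103.5888° ≈ 103.6°
Leg 3: φ1=0.7161348, φ2=-0.0224275, Δφ=-0.7385623, Δλ=0.1374709 rad; a=sin²(Δφ/2)+cosφ1·cosφ2·sin²(Δλ/2)=0.1338388361; c=2·atan2(√a, √(1-a))=0.749070218; dist=6371·c=4772.326 ≈ 4772.3 km; running total=11839.8 km
Leg 3 bearing: y=sinΔλ·cosφ2=0.13700381, x=cosφ1·sinφ2-sinφ1·cosφ2·cosΔλ=-0.66703371; θ=atan2(y, x)=168.3933° ≈ 168.4°
Leg 4: φ1=-0.0224275, φ2=-0.6427227, Δφ=-0.6202953, Δλ=2.4080430 rad; a=sin²(Δφ/2)+cosφ1·cosφ2·sin²(Δλ/2)=0.7904989216; c=2·atan2(√a, √(1-a))=2.190750476; dist=6371·c=13957.271 ≈ 13957.3 km; running total=25797.1 km
Leg 4 bearing: y=sinΔλ·cosφ2=0.53592096, x=cosφ1·sinφ2-sinφ1·cosφ2·cosΔλ=-0.61256039; θ=atan2(y, x)=138.8178° ≈ 138.8°
Leg 5: φ1=-0.6427227, φ2=-0.4570354, Δφ=0.1856873, Δλ=-2.5607785 rad; a=sin²(Δφ/2)+cosφ1·cosφ2·sin²(Δλ/2)=0.6680101723; c=2·atan2(√a, √(1-a))=1.913484683; dist=6371·c=12190.811 ≈ 12190.8 km; running total=37987.9 km
Leg 5 bearing: y=sinΔλ·cosφ2=-0.49238828, x=cosφ1·sinφ2-sinφ1·cosφ2·cosΔλ=-0.80289732; θ=atan2(y, x)=-148.4807° <0 so +360° → 211.5193° ≈ 211.5°

Leg 1: dist=2949.2 km, bearing=347.5°
Leg 2: dist=4118.3 km, bearing=103.6°
Leg 3: dist=4772.3 km, bearing=168.4°
Leg 4: dist=13957.3 km, bearing=138.8°
Leg 5: dist=12190.8 km, bearing=211.5°
Total: 37987.9 km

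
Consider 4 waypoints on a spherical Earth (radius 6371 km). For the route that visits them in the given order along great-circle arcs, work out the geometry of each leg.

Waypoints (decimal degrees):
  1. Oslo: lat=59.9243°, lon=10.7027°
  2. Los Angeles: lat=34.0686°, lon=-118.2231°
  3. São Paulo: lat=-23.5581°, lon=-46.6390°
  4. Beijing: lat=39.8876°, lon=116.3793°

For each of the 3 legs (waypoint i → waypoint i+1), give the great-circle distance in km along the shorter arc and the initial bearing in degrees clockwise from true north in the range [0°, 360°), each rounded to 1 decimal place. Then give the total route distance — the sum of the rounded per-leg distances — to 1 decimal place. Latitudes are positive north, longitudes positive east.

Leg 1: φ1=1.0458763, φ2=0.5946092, Δφ=-0.4512671, Δλ=-2.2501797 rad; a=sin²(Δφ/2)+cosφ1·cosφ2·sin²(Δλ/2)=0.3880342282; c=2·atan2(√a, √(1-a))=1.344949726; dist=6371·c=8568.675 ≈ 8568.7 km; running total=8568.7 km
Leg 1 bearing: y=sinΔλ·cosφ2=-0.64443700, x=cosφ1·sinφ2-sinφ1·cosφ2·cosΔλ=0.73113311; θ=atan2(y, x)=-41.3937° <0 so +360° → 318.6063° ≈ 318.6°
Leg 2: φ1=0.5946092, φ2=-0.4111664, Δφ=-1.0057757, Δλ=1.2493782 rad; a=sin²(Δφ/2)+cosφ1·cosφ2·sin²(Δλ/2)=0.4920066067; c=2·atan2(√a, √(1-a))=1.554808859; dist=6371·c=9905.687 ≈ 9905.7 km; running total=18474.4 km
Leg 2 bearing: y=sinΔλ·cosφ2=0.86971186, x=cosφ1·sinφ2-sinφ1·cosφ2·cosΔλ=-0.49330083; θ=atan2(y, x)=119.5619° ≈ 119.6°
Leg 3: φ1=-0.4111664, φ2=0.6961700, Δφ=1.1073364, Δλ=2.8452061 rad; a=sin²(Δφ/2)+cosφ1·cosφ2·sin²(Δλ/2)=0.9644965568; c=2·atan2(√a, √(1-a))=2.762479213; dist=6371·c=17599.755 ≈ 17599.8 km; running total=36074.2 km
Leg 3 bearing: y=sinΔλ·cosφ2=0.22410359, x=cosφ1·sinφ2-sinφ1·cosφ2·cosΔλ=0.29453247; θ=atan2(y, x)=37.2667° ≈ 37.3°

Leg 1: dist=8568.7 km, bearing=318.6°
Leg 2: dist=9905.7 km, bearing=119.6°
Leg 3: dist=17599.8 km, bearing=37.3°
Total: 36074.2 km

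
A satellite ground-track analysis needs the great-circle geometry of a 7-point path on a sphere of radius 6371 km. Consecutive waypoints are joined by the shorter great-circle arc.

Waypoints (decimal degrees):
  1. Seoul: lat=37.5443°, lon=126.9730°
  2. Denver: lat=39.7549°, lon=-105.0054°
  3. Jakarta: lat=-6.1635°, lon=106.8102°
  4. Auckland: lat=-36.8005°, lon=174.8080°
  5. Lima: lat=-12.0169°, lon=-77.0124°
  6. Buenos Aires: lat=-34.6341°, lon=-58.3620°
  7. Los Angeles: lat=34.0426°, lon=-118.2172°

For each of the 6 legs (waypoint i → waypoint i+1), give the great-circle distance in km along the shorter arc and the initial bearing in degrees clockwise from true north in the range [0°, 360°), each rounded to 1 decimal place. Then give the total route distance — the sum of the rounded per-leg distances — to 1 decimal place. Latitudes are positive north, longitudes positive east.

Leg 1: φ1=0.6552717, φ2=0.6938539, Δφ=0.0385822, Δλ=-4.0487869 rad; a=sin²(Δφ/2)+cosφ1·cosφ2·sin²(Δλ/2)=0.4928821660; c=2·atan2(√a, √(1-a))=1.556560178; dist=6371·c=9916.845 ≈ 9916.8 km; running total=9916.8 km
Leg 1 bearing: y=sinΔλ·cosφ2=0.60563406, x=cosφ1·sinφ2-sinφ1·cosφ2·cosΔλ=0.79561595; θ=atan2(y, x)=37.2789° ≈ 37.3°
Leg 2: φ1=0.6938539, φ2=-0.1075734, Δφ=-0.8014273, Δλ=3.6968796 rad; a=sin²(Δφ/2)+cosφ1·cosφ2·sin²(Δλ/2)=0.8590805521; c=2·atan2(√a, √(1-a))=2.371952470; dist=6371·c=15111.709 ≈ 15111.7 km; running total=25028.5 km
Leg 2 bearing: y=sinΔλ·cosφ2=-0.52413980, x=cosφ1·sinφ2-sinφ1·cosφ2·cosΔλ=0.45773583; θ=atan2(y, x)=-48.8690° <0 so +360° → 311.1310° ≈ 311.1°
Leg 3: φ1=-0.1075734, φ2=-0.6422899, Δφ=-0.5347165, Δλ=1.1867855 rad; a=sin²(Δφ/2)+cosφ1·cosφ2·sin²(Δλ/2)=0.3187163614; c=2·atan2(√a, √(1-a))=1.199775190; dist=6371·c=7643.768 ≈ 7643.8 km; running total=32672.3 km
Leg 3 bearing: y=sinΔλ·cosφ2=0.74240883, x=cosφ1·sinφ2-sinφ1·cosφ2·cosΔλ=-0.56335965; θ=atan2(y, x)=127.1922° ≈ 127.2°
Leg 4: φ1=-0.6422899, φ2=-0.2097345, Δφ=0.4325554, Δλ=-4.3950951 rad; a=sin²(Δφ/2)+cosφ1·cosφ2·sin²(Δλ/2)=0.5598155085; c=2·atan2(√a, √(1-a))=1.690714549; dist=6371·c=10771.542 ≈ 10771.5 km; running total=43443.8 km
Leg 4 bearing: y=sinΔλ·cosφ2=0.92926329, x=cosφ1·sinφ2-sinφ1·cosφ2·cosΔλ=-0.34951130; θ=atan2(y, x)=110.6121° ≈ 110.6°
Leg 5: φ1=-0.2097345, φ2=-0.6044791, Δφ=-0.3947446, Δλ=0.3255109 rad; a=sin²(Δφ/2)+cosφ1·cosφ2·sin²(Δλ/2)=0.0595827863; c=2·atan2(√a, √(1-a))=0.493174471; dist=6371·c=3142.015 ≈ 3142.0 km; running total=46585.8 km
Leg 5 bearing: y=sinΔλ·cosφ2=0.26312503, x=cosφ1·sinφ2-sinφ1·cosφ2·cosΔλ=-0.39356820; θ=atan2(y, x)=146.2348° ≈ 146.2°
Leg 6: φ1=-0.6044791, φ2=0.5941555, Δφ=1.1986345, Δλ=-1.0446703 rad; a=sin²(Δφ/2)+cosφ1·cosφ2·sin²(Δλ/2)=0.4878865042; c=2·atan2(√a, √(1-a))=1.546566965; dist=6371·c=9853.178 ≈ 9853.2 km; running total=56439.0 km
Leg 6 bearing: y=sinΔλ·cosφ2=-0.71655798, x=cosφ1·sinφ2-sinφ1·cosφ2·cosΔλ=0.69710667; θ=atan2(y, x)=-45.7883° <0 so +360° → 314.2117° ≈ 314.2°

Leg 1: dist=9916.8 km, bearing=37.3°
Leg 2: dist=15111.7 km, bearing=311.1°
Leg 3: dist=7643.8 km, bearing=127.2°
Leg 4: dist=10771.5 km, bearing=110.6°
Leg 5: dist=3142.0 km, bearing=146.2°
Leg 6: dist=9853.2 km, bearing=314.2°
Total: 56439.0 km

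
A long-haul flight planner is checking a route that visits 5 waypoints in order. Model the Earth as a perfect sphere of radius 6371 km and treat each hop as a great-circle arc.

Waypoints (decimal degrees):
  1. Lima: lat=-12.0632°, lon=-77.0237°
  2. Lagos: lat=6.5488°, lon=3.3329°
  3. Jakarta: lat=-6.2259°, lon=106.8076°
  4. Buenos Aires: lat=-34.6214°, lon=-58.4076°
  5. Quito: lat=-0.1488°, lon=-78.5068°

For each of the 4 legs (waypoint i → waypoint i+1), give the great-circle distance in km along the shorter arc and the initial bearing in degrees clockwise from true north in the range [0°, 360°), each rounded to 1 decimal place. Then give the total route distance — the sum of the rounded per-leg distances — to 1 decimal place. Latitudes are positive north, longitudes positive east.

Leg 1: dist=9119.7 km, bearing=81.5°
Leg 2: dist=11568.1 km, bearing=94.8°
Leg 3: dist=15215.2 km, bearing=197.9°
Leg 4: dist=4365.5 km, bearing=327.1°
Total: 40268.5 km

Leg 1: φ1=-0.2105426, φ2=0.1142981, Δφ=0.3248407, Δλ=1.4024872 rad; a=sin²(Δφ/2)+cosφ1·cosφ2·sin²(Δλ/2)=0.4305438527; c=2·atan2(√a, √(1-a))=1.431433351; dist=6371·c=9119.662 ≈ 9119.7 km; running total=9119.7 km
Leg 1 bearing: y=sinΔλ·cosφ2=0.97943671, x=cosφ1·sinφ2-sinφ1·cosφ2·cosΔλ=0.14631167; θ=atan2(y, x)=81.5038° ≈ 81.5°
Leg 2: φ1=0.1142981, φ2=-0.1086625, Δφ=-0.2229606, Δλ=1.8059742 rad; a=sin²(Δφ/2)+cosφ1·cosφ2·sin²(Δλ/2)=0.6212493635; c=2·atan2(√a, √(1-a))=1.815736957; dist=6371·c=11568.060 ≈ 11568.1 km; running total=20687.8 km
Leg 2 bearing: y=sinΔλ·cosφ2=0.96673730, x=cosφ1·sinφ2-sinφ1·cosφ2·cosΔλ=-0.08132253; θ=atan2(y, x)=94.8084° ≈ 94.8°
Leg 3: φ1=-0.1086625, φ2=-0.6042574, Δφ=-0.4955950, Δλ=-2.8835492 rad; a=sin²(Δφ/2)+cosφ1·cosφ2·sin²(Δλ/2)=0.8646849855; c=2·atan2(√a, √(1-a))=2.388196890; dist=6371·c=15215.202 ≈ 15215.2 km; running total=35903.0 km
Leg 3 bearing: y=sinΔλ·cosφ2=-0.21000142, x=cosφ1·sinφ2-sinφ1·cosφ2·cosΔλ=-0.65109051; θ=atan2(y, x)=-162.1235° <0 so +360° → 197.8765° ≈ 197.9°
Leg 4: φ1=-0.6042574, φ2=-0.0025970, Δφ=0.6016604, Δλ=-0.3507972 rad; a=sin²(Δφ/2)+cosφ1·cosφ2·sin²(Δλ/2)=0.1128598681; c=2·atan2(√a, √(1-a))=0.685219331; dist=6371·c=4365.532 ≈ 4365.5 km; running total=40268.5 km
Leg 4 bearing: y=sinΔλ·cosφ2=-0.34364542, x=cosφ1·sinφ2-sinφ1·cosφ2·cosΔλ=0.53141123; θ=atan2(y, x)=-32.8894° <0 so +360° → 327.1106° ≈ 327.1°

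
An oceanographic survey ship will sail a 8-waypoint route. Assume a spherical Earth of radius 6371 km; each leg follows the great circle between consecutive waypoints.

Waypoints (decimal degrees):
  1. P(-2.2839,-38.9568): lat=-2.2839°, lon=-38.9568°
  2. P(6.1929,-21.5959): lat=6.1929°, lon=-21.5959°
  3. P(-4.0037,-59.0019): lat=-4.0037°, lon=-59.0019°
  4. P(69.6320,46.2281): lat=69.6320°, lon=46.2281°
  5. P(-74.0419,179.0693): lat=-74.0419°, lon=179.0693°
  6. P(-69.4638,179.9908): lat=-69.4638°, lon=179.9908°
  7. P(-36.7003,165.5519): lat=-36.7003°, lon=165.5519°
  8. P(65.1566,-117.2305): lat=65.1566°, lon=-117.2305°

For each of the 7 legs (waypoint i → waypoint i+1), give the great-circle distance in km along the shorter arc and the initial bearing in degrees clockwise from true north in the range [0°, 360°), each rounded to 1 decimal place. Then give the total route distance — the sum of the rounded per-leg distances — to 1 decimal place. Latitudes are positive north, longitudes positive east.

Leg 1: dist=2145.7 km, bearing=63.9°
Leg 2: dist=4305.0 km, bearing=255.7°
Leg 3: dist=11009.8 km, bearing=19.9°
Leg 4: dist=18359.3 km, bearing=128.3°
Leg 5: dist=510.1 km, bearing=4.0°
Leg 6: dist=3746.4 km, bearing=338.9°
Leg 7: dist=13108.9 km, bearing=27.6°
Total: 53185.2 km

Leg 1: φ1=-0.0398616, φ2=0.1080865, Δφ=0.1479481, Δλ=0.3030049 rad; a=sin²(Δφ/2)+cosφ1·cosφ2·sin²(Δλ/2)=0.0280891816; c=2·atan2(√a, √(1-a))=0.336785955; dist=6371·c=2145.663 ≈ 2145.7 km; running total=2145.7 km
Leg 1 bearing: y=sinΔλ·cosφ2=0.29664823, x=cosφ1·sinφ2-sinφ1·cosφ2·cosΔλ=0.14560408; θ=atan2(y, x)=63.8568° ≈ 63.9°
Leg 2: φ1=0.1080865, φ2=-0.0698777, Δφ=-0.1779642, Δλ=-0.6528579 rad; a=sin²(Δφ/2)+cosφ1·cosφ2·sin²(Δλ/2)=0.1098719136; c=2·atan2(√a, √(1-a))=0.675721039; dist=6371·c=4305.019 ≈ 4305.0 km; running total=6450.7 km
Leg 2 bearing: y=sinΔλ·cosφ2=-0.60597655, x=cosφ1·sinφ2-sinφ1·cosφ2·cosΔλ=-0.15489585; θ=atan2(y, x)=-104.3386° <0 so +360° → 255.6614° ≈ 255.7°
Leg 3: φ1=-0.0698777, φ2=1.2153077, Δφ=1.2851854, Δλ=1.8366100 rad; a=sin²(Δφ/2)+cosφ1·cosφ2·sin²(Δλ/2)=0.5783313605; c=2·atan2(√a, √(1-a))=1.728107065; dist=6371·c=11009.770 ≈ 11009.8 km; running total=17460.5 km
Leg 3 bearing: y=sinΔλ·cosφ2=0.33582473, x=cosφ1·sinφ2-sinφ1·cosφ2·cosΔλ=0.92880490; θ=atan2(y, x)=19.8783° ≈ 19.9°
Leg 4: φ1=1.2153077, φ2=-1.2922749, Δφ=-2.5075826, Δλ=2.3185163 rad; a=sin²(Δφ/2)+cosφ1·cosφ2·sin²(Δλ/2)=0.9832077677; c=2·atan2(√a, √(1-a))=2.881692086; dist=6371·c=18359.260 ≈ 18359.3 km; running total=35819.8 km
Leg 4 bearing: y=sinΔλ·cosφ2=0.20159314, x=cosφ1·sinφ2-sinφ1·cosφ2·cosΔλ=-0.15937759; θ=atan2(y, x)=128.3296° ≈ 128.3°
Leg 5: φ1=-1.2922749, φ2=-1.2123720, Δφ=0.0799029, Δλ=0.0160832 rad; a=sin²(Δφ/2)+cosφ1·cosφ2·sin²(Δλ/2)=0.0016015069; c=2·atan2(√a, √(1-a))=0.080059043; dist=6371·c=510.056 ≈ 510.1 km; running total=36329.9 km
Leg 5 bearing: y=sinΔλ·cosφ2=0.00564173, x=cosφ1·sinφ2-sinφ1·cosφ2·cosΔλ=0.07977430; θ=atan2(y, x)=4.0453° ≈ 4.0°
Leg 6: φ1=-1.2123720, φ2=-0.6405411, Δφ=0.5718309, Δλ=-0.2520063 rad; a=sin²(Δφ/2)+cosφ1·cosφ2·sin²(Δλ/2)=0.0839861803; c=2·atan2(√a, √(1-a))=0.588043444; dist=6371·c=3746.425 ≈ 3746.4 km; running total=40076.3 km
Leg 6 bearing: y=sinΔλ·cosφ2=-0.19991992, x=cosφ1·sinφ2-sinφ1·cosφ2·cosΔλ=0.51745728; θ=atan2(y, x)=-21.1241° <0 so +360° → 338.8759° ≈ 338.9°
Leg 7: φ1=-0.6405411, φ2=1.1371972, Δφ=1.7777383, Δλ=-4.9354839 rad; a=sin²(Δφ/2)+cosφ1·cosφ2·sin²(Δλ/2)=0.7338976542; c=2·atan2(√a, √(1-a))=2.057590998; dist=6371·c=13108.912 ≈ 13108.9 km; running total=53185.2 km
Leg 7 bearing: y=sinΔλ·cosφ2=0.40972741, x=cosφ1·sinφ2-sinφ1·cosφ2·cosΔλ=0.78312898; θ=atan2(y, x)=27.6182° ≈ 27.6°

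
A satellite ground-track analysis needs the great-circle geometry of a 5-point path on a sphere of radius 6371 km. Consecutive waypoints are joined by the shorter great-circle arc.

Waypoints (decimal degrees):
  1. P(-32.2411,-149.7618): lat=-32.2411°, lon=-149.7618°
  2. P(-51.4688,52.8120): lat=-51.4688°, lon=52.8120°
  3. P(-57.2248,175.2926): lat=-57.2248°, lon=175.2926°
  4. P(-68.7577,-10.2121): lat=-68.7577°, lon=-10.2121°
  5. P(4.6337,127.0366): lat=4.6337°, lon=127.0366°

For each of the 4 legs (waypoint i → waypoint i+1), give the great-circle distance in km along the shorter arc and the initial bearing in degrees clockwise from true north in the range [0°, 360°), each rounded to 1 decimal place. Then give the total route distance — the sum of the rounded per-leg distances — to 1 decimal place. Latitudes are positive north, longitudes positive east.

Leg 1: dist=10448.7 km, bearing=193.9°
Leg 2: dist=6842.3 km, bearing=148.7°
Leg 3: dist=5999.3 km, bearing=177.5°
Leg 4: dist=12221.0 km, bearing=134.0°
Total: 35511.3 km

Leg 1: φ1=-0.5627133, φ2=-0.8983000, Δφ=-0.3355867, Δλ=3.5355798 rad; a=sin²(Δφ/2)+cosφ1·cosφ2·sin²(Δλ/2)=0.5345976710; c=2·atan2(√a, √(1-a))=1.640047006; dist=6371·c=10448.739 ≈ 10448.7 km; running total=10448.7 km
Leg 1 bearing: y=sinΔλ·cosφ2=-0.23913019, x=cosφ1·sinφ2-sinφ1·cosφ2·cosΔλ=-0.96851885; θ=atan2(y, x)=-166.1309° <0 so +360° → 193.8691° ≈ 193.9°
Leg 2: φ1=-0.8983000, φ2=-0.9987612, Δφ=-0.1004612, Δλ=2.1376897 rad; a=sin²(Δφ/2)+cosφ1·cosφ2·sin²(Δλ/2)=0.2616810859; c=2·atan2(√a, √(1-a))=1.073970160; dist=6371·c=6842.264 ≈ 6842.3 km; running total=17291.0 km
Leg 2 bearing: y=sinΔλ·cosφ2=0.45666363, x=cosφ1·sinφ2-sinφ1·cosφ2·cosΔλ=-0.75118221; θ=atan2(y, x)=148.7035° ≈ 148.7°
Leg 3: φ1=-0.9987612, φ2=-1.2000483, Δφ=-0.2012871, Δλ=-3.2376678 rad; a=sin²(Δφ/2)+cosφ1·cosφ2·sin²(Δλ/2)=0.2057786807; c=2·atan2(√a, √(1-a))=0.941664982; dist=6371·c=5999.348 ≈ 5999.3 km; running total=23290.3 km
Leg 3 bearing: y=sinΔλ·cosφ2=0.03475572, x=cosφ1·sinφ2-sinφ1·cosφ2·cosΔλ=-0.80779162; θ=atan2(y, x)=177.5363° ≈ 177.5°
Leg 4: φ1=-1.2000483, φ2=0.0808733, Δφ=1.2809216, Δλ=2.3954417 rad; a=sin²(Δφ/2)+cosφ1·cosφ2·sin²(Δλ/2)=0.6702378242; c=2·atan2(√a, √(1-a))=1.918219051; dist=6371·c=12220.974 ≈ 12221.0 km; running total=35511.3 km
Leg 4 bearing: y=sinΔλ·cosφ2=0.67659872, x=cosφ1·sinφ2-sinφ1·cosφ2·cosΔλ=-0.65290927; θ=atan2(y, x)=133.9792° ≈ 134.0°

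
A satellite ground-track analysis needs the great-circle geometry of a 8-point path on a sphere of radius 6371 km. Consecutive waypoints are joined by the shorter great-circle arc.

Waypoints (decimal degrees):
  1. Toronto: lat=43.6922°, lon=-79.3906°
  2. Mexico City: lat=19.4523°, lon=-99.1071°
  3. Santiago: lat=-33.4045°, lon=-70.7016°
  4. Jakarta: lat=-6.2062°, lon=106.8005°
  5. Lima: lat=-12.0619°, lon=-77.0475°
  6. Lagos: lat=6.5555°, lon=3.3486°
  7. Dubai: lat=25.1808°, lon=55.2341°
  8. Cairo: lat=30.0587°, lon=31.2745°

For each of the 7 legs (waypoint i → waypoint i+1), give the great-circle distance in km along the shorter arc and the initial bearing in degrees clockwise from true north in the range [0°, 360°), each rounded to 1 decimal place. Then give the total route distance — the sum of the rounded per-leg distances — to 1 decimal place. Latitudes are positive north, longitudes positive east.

Leg 1: dist=3260.7 km, bearing=220.5°
Leg 2: dist=6605.0 km, bearing=152.5°
Leg 3: dist=15602.7 km, bearing=176.1°
Leg 4: dist=17939.7 km, bearing=168.2°
Leg 5: dist=9124.1 km, bearing=81.5°
Leg 6: dist=5879.9 km, bearing=63.2°
Leg 7: dist=2417.2 km, bearing=288.4°
Total: 60829.3 km

Leg 1: φ1=0.7625727, φ2=0.3395067, Δφ=-0.4230661, Δλ=-0.3441178 rad; a=sin²(Δφ/2)+cosφ1·cosφ2·sin²(Δλ/2)=0.0640682365; c=2·atan2(√a, √(1-a))=0.511801732; dist=6371·c=3260.689 ≈ 3260.7 km; running total=3260.7 km
Leg 1 bearing: y=sinΔλ·cosφ2=-0.31810918, x=cosφ1·sinφ2-sinφ1·cosφ2·cosΔλ=-0.37237151; θ=atan2(y, x)=-139.4934° <0 so +360° → 220.5066° ≈ 220.5°
Leg 2: φ1=0.3395067, φ2=-0.5830185, Δφ=-0.9225252, Δλ=0.4957695 rad; a=sin²(Δφ/2)+cosφ1·cosφ2·sin²(Δλ/2)=0.2454808862; c=2·atan2(√a, √(1-a))=1.036729280; dist=6371·c=6605.002 ≈ 6605.0 km; running total=9865.7 km
Leg 2 bearing: y=sinΔλ·cosφ2=0.39712378, x=cosφ1·sinφ2-sinφ1·cosφ2·cosΔλ=-0.76365751; θ=atan2(y, x)=152.5243° ≈ 152.5°
Leg 3: φ1=-0.5830185, φ2=-0.1083186, Δφ=0.4746999, Δλ=3.0979961 rad; a=sin²(Δφ/2)+cosφ1·cosφ2·sin²(Δλ/2)=0.8848028121; c=2·atan2(√a, √(1-a))=2.449019607; dist=6371·c=15602.704 ≈ 15602.7 km; running total=25468.4 km
Leg 3 bearing: y=sinΔλ·cosφ2=0.04332734, x=cosφ1·sinφ2-sinφ1·cosφ2·cosΔλ=-0.63704782; θ=atan2(y, x)=176.1092° ≈ 176.1°
Leg 4: φ1=-0.1083186, φ2=-0.2105199, Δφ=-0.1022012, Δλ=-3.2087529 rad; a=sin²(Δφ/2)+cosφ1·cosφ2·sin²(Δλ/2)=0.9737042191; c=2·atan2(√a, √(1-a))=2.815834716; dist=6371·c=17939.683 ≈ 17939.7 km; running total=43408.1 km
Leg 4 bearing: y=sinΔλ·cosφ2=0.06562817, x=cosφ1·sinφ2-sinφ1·cosφ2·cosΔλ=-0.31322547; θ=atan2(y, x)=168.1664° ≈ 168.2°
Leg 5: φ1=-0.2105199, φ2=0.1144151, Δφ=0.3249349, Δλ=1.4031767 rad; a=sin²(Δφ/2)+cosφ1·cosφ2·sin²(Δλ/2)=0.4308855995; c=2·atan2(√a, √(1-a))=1.432123503; dist=6371·c=9124.059 ≈ 9124.1 km; running total=52532.2 km
Leg 5 bearing: y=sinΔλ·cosφ2=0.97953805, x=cosφ1·sinφ2-sinφ1·cosφ2·cosΔλ=0.14628055; θ=atan2(y, x)=81.5064° ≈ 81.5°
Leg 6: φ1=0.1144151, φ2=0.4394879, Δφ=0.3250728, Δλ=0.9055728 rad; a=sin²(Δφ/2)+cosφ1·cosφ2·sin²(Δλ/2)=0.1982492220; c=2·atan2(√a, √(1-a))=0.922911051; dist=6371·c=5879.866 ≈ 5879.9 km; running total=58412.1 km
Leg 6 bearing: y=sinΔλ·cosφ2=0.71201100, x=cosφ1·sinφ2-sinφ1·cosφ2·cosΔλ=0.35892368; θ=atan2(y, x)=63.2474° ≈ 63.2°
Leg 7: φ1=0.4394879, φ2=0.5246233, Δφ=0.0851354, Δλ=-0.4181739 rad; a=sin²(Δφ/2)+cosφ1·cosφ2·sin²(Δλ/2)=0.0355569977; c=2·atan2(√a, √(1-a))=0.379402743; dist=6371·c=2417.175 ≈ 2417.2 km; running total=60829.3 km
Leg 7 bearing: y=sinΔλ·cosφ2=-0.35147812, x=cosφ1·sinφ2-sinφ1·cosφ2·cosΔλ=0.11676439; θ=atan2(y, x)=-71.6230° <0 so +360° → 288.3770° ≈ 288.4°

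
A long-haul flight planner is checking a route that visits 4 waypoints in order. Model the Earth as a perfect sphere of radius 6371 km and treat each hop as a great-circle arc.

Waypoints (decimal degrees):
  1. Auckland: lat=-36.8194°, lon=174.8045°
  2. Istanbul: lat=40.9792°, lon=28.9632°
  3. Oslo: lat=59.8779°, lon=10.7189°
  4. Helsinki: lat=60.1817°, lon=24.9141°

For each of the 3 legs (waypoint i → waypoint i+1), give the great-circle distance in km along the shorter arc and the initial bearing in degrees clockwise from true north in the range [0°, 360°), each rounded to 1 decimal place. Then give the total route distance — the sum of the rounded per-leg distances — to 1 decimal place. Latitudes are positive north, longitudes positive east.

Leg 1: dist=17042.4 km, bearing=289.6°
Leg 2: dist=2448.6 km, bearing=335.2°
Leg 3: dist=787.7 km, bearing=81.4°
Total: 20278.7 km

Leg 1: φ1=-0.6426198, φ2=0.7152220, Δφ=1.3578417, Δλ=-2.5454109 rad; a=sin²(Δφ/2)+cosφ1·cosφ2·sin²(Δλ/2)=0.9465526293; c=2·atan2(√a, √(1-a))=2.674997796; dist=6371·c=17042.411 ≈ 17042.4 km; running total=17042.4 km
Leg 1 bearing: y=sinΔλ·cosφ2=-0.42389336, x=cosφ1·sinφ2-sinφ1·cosφ2·cosΔλ=0.15059023; θ=atan2(y, x)=-70.4422° <0 so +360° → 289.5578° ≈ 289.6°
Leg 2: φ1=0.7152220, φ2=1.0450665, Δφ=0.3298445, Δλ=-0.3184231 rad; a=sin²(Δφ/2)+cosφ1·cosφ2·sin²(Δλ/2)=0.0364763976; c=2·atan2(√a, √(1-a))=0.384337053; dist=6371·c=2448.611 ≈ 2448.6 km; running total=19491.0 km
Leg 2 bearing: y=sinΔλ·cosφ2=-0.15711209, x=cosφ1·sinφ2-sinφ1·cosφ2·cosΔλ=0.34043982; θ=atan2(y, x)=-24.7732° <0 so +360° → 335.2268° ≈ 335.2°
Leg 3: φ1=1.0450665, φ2=1.0503688, Δφ=0.0053023, Δλ=0.2477530 rad; a=sin²(Δφ/2)+cosφ1·cosφ2·sin²(Δλ/2)=0.0038168095; c=2·atan2(√a, √(1-a))=0.123639402; dist=6371·c=787.707 ≈ 787.7 km; running total=20278.7 km
Leg 3 bearing: y=sinΔλ·cosφ2=0.12193898, x=cosφ1·sinφ2-sinφ1·cosφ2·cosΔλ=0.01843504; θ=atan2(y, x)=81.4030° ≈ 81.4°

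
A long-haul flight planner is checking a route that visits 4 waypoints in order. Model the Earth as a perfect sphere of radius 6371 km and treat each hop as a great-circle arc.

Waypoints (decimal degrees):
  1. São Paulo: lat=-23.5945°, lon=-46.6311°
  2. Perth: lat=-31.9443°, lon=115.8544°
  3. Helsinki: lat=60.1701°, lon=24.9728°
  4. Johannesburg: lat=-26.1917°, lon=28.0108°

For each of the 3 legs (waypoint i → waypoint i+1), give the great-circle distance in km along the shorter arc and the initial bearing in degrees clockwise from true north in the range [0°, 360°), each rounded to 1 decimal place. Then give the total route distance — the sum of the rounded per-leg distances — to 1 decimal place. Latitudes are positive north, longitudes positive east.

Leg 1: φ1=-0.4118017, φ2=-0.5575332, Δφ=-0.1457315, Δλ=2.8359070 rad; a=sin²(Δφ/2)+cosφ1·cosφ2·sin²(Δλ/2)=0.7648990043; c=2·atan2(√a, √(1-a))=2.129158712; dist=6371·c=13564.870 ≈ 13564.9 km; running total=13564.9 km
Leg 1 bearing: y=sinΔλ·cosφ2=0.25537257, x=cosφ1·sinφ2-sinφ1·cosφ2·cosΔλ=-0.80876382; θ=atan2(y, x)=162.4761° ≈ 162.5°
Leg 2: φ1=-0.5575332, φ2=1.0501664, Δφ=1.6076996, Δλ=-1.5861831 rad; a=sin²(Δφ/2)+cosφ1·cosφ2·sin²(Δλ/2)=0.7327436047; c=2·atan2(√a, √(1-a))=2.054981344; dist=6371·c=13092.286 ≈ 13092.3 km; running total=26657.2 km
Leg 2 bearing: y=sinΔλ·cosφ2=-0.49736786, x=cosφ1·sinφ2-sinφ1·cosφ2·cosΔλ=0.73208392; θ=atan2(y, x)=-34.1917° <0 so +360° → 325.8083° ≈ 325.8°
Leg 3: φ1=1.0501664, φ2=-0.4571314, Δφ=-1.5072978, Δλ=0.0530231 rad; a=sin²(Δφ/2)+cosφ1·cosφ2·sin²(Δλ/2)=0.4685856978; c=2·atan2(√a, √(1-a))=1.507926313; dist=6371·c=9606.999 ≈ 9607.0 km; running total=36264.2 km
Leg 3 bearing: y=sinΔλ·cosφ2=0.04755652, x=cosφ1·sinφ2-sinφ1·cosφ2·cosΔλ=-0.99689064; θ=atan2(y, x)=177.2688° ≈ 177.3°

Leg 1: dist=13564.9 km, bearing=162.5°
Leg 2: dist=13092.3 km, bearing=325.8°
Leg 3: dist=9607.0 km, bearing=177.3°
Total: 36264.2 km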